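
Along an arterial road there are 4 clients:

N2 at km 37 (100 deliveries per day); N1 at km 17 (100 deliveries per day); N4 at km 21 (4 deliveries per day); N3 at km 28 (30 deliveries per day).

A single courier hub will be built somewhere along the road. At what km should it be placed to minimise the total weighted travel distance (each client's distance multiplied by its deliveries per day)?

For a sum of weighted absolute distances on a line, the optimum is the weighted median (not the mean). Total weight W = 234; half-weight = 117.
Sort by position and accumulate weight:
  km 17 (N1, w=100) → cum 100
  km 21 (N4, w=4) → cum 104
  km 28 (N3, w=30) → cum 134  ≥ 117 → median here
  km 37 (N2, w=100) → cum 234
Optimal location: km 28.

x = 28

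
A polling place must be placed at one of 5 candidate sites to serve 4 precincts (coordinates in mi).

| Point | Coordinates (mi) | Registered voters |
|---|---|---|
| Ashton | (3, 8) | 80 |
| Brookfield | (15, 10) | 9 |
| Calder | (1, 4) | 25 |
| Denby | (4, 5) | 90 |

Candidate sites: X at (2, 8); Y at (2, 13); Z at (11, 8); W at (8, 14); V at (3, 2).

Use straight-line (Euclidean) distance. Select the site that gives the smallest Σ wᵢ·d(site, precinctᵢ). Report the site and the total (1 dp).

X, total 626.0 mi

Total weighted distance at each candidate:
  X (2, 8): total = 626.0
  Y (2, 13): total = 1496.5
  Z (11, 8): total = 1634.9
  W (8, 14): total = 1888.9
  V (3, 2): total = 965.1
Minimum is at X with total 626.0 mi.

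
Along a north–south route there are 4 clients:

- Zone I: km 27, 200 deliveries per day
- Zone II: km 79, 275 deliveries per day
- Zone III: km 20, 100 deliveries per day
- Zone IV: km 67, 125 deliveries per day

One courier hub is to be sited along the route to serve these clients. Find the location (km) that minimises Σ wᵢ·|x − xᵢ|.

For a sum of weighted absolute distances on a line, the optimum is the weighted median (not the mean). Total weight W = 700; half-weight = 350.
Sort by position and accumulate weight:
  km 20 (Zone III, w=100) → cum 100
  km 27 (Zone I, w=200) → cum 300
  km 67 (Zone IV, w=125) → cum 425  ≥ 350 → median here
  km 79 (Zone II, w=275) → cum 700
Optimal location: km 67.

x = 67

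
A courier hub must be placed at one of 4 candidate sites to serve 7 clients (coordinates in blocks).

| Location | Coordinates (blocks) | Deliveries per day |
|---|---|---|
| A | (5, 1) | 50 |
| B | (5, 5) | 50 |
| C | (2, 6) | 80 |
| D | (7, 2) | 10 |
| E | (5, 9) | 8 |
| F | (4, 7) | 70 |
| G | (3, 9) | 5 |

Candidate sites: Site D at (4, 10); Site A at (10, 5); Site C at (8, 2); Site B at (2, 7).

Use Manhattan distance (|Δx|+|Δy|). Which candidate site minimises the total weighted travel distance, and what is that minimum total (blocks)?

Total weighted distance at each candidate:
  Site D (4, 10): total = 1626
  Site A (10, 5): total = 2167
  Site C (8, 2): total = 2080
  Site B (2, 7): total = 1075
Minimum is at Site B with total 1075 blocks.

Site B, total 1075 blocks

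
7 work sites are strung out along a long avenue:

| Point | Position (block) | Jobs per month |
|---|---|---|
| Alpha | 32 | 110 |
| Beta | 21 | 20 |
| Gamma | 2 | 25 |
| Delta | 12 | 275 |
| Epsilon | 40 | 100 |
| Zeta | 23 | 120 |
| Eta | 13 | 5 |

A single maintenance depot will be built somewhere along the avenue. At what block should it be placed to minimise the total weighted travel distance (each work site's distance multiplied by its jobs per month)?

x = 23

For a sum of weighted absolute distances on a line, the optimum is the weighted median (not the mean). Total weight W = 655; half-weight = 327.5.
Sort by position and accumulate weight:
  block 2 (Gamma, w=25) → cum 25
  block 12 (Delta, w=275) → cum 300
  block 13 (Eta, w=5) → cum 305
  block 21 (Beta, w=20) → cum 325
  block 23 (Zeta, w=120) → cum 445  ≥ 327.5 → median here
  block 32 (Alpha, w=110) → cum 555
  block 40 (Epsilon, w=100) → cum 655
Optimal location: block 23.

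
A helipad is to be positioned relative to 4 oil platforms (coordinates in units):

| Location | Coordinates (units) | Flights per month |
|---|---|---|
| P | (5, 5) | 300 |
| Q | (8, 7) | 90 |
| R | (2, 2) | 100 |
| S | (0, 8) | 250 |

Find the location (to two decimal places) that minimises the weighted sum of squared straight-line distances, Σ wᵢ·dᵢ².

The minimiser of Σwᵢ‖p−pᵢ‖² is the weighted centroid p* = (Σwᵢpᵢ)/(Σwᵢ).
Σwᵢ = 740.
Σwᵢxᵢ = 300·5 + 90·8 + 100·2 + 250·0 = 2420.
Σwᵢyᵢ = 300·5 + 90·7 + 100·2 + 250·8 = 4330.
x* = 2420/740 = 3.27, y* = 4330/740 = 5.85.

(3.27, 5.85)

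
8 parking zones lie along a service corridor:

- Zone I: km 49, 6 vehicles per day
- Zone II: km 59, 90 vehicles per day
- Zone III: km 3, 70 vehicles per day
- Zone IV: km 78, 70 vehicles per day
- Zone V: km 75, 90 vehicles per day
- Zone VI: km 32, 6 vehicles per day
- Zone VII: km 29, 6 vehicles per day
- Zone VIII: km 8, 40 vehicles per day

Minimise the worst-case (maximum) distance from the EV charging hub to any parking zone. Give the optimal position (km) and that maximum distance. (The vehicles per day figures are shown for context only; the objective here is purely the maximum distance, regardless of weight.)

The 1-center on a line is the midpoint of the two extreme points: leftmost at 3, rightmost at 78.
Optimal location = (3 + 78)/2 = 40.5; maximum distance = (78 − 3)/2 = 37.5.

location 40.5, max distance 37.5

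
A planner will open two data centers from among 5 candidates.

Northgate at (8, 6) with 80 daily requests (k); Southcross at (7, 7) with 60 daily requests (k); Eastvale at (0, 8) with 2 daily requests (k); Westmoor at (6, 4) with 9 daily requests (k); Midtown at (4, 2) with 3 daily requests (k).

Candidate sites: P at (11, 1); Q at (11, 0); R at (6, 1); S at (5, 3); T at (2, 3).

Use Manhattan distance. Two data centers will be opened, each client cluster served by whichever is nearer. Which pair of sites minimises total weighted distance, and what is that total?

Evaluate every pair (each demand assigned to the nearer of the two):
  {S, T}: total = 878
  {P, S}: total = 884
  {Q, S}: total = 884
  {R, S}: total = 884
  {R, T}: total = 1030
  {P, R}: total = 1042
  {Q, R}: total = 1042
  {P, T}: total = 1248
  {Q, T}: total = 1328
  {P, Q}: total = 1372
Best pair: {S, T} with total 878.

{S, T}, total 878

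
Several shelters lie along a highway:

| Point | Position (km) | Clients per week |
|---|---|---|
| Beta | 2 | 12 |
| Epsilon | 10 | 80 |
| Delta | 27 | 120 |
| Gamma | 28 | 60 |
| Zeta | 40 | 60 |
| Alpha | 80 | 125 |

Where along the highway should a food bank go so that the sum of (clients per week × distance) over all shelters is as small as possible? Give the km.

x = 28

For a sum of weighted absolute distances on a line, the optimum is the weighted median (not the mean). Total weight W = 457; half-weight = 228.5.
Sort by position and accumulate weight:
  km 2 (Beta, w=12) → cum 12
  km 10 (Epsilon, w=80) → cum 92
  km 27 (Delta, w=120) → cum 212
  km 28 (Gamma, w=60) → cum 272  ≥ 228.5 → median here
  km 40 (Zeta, w=60) → cum 332
  km 80 (Alpha, w=125) → cum 457
Optimal location: km 28.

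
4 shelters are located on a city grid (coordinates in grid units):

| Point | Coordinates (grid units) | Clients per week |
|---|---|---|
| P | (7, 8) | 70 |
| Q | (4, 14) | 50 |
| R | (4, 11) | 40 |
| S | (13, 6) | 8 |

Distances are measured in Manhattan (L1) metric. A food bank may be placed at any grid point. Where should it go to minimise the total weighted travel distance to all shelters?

Manhattan distance separates: Σwᵢ(|x−xᵢ|+|y−yᵢ|) = Σwᵢ|x−xᵢ| + Σwᵢ|y−yᵢ|, so x and y are optimised independently as 1-D weighted medians.
Total weight W = 168; half = 84.
x-coordinate, sorted with cumulative weight:
  x=4 (Q, w=50) cum 50
  x=4 (R, w=40) cum 90  ← median
  x=7 (P, w=70) cum 160
  x=13 (S, w=8) cum 168
⇒ x* = 4
y-coordinate, sorted with cumulative weight:
  y=6 (S, w=8) cum 8
  y=8 (P, w=70) cum 78
  y=11 (R, w=40) cum 118  ← median
  y=14 (Q, w=50) cum 168
⇒ y* = 11

(4, 11)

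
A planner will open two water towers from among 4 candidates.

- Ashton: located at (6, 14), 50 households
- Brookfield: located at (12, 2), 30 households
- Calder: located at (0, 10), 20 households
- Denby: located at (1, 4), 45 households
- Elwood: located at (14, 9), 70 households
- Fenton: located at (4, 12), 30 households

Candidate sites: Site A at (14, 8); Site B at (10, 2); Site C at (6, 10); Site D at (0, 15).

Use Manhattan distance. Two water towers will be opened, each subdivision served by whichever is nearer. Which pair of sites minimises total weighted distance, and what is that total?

Evaluate every pair (each demand assigned to the nearer of the two):
  {Site A, Site C}: total = 1245
  {Site A, Site D}: total = 1510
  {Site B, Site C}: total = 1625
  {Site C, Site D}: total = 1965
  {Site B, Site D}: total = 1985
  {Site A, Site B}: total = 2065
Best pair: {Site A, Site C} with total 1245.

{Site A, Site C}, total 1245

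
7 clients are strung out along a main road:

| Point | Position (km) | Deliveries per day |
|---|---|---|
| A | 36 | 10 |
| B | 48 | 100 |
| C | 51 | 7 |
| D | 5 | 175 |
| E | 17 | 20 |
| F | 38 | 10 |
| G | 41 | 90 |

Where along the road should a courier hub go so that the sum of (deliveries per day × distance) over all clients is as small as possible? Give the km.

x = 38

For a sum of weighted absolute distances on a line, the optimum is the weighted median (not the mean). Total weight W = 412; half-weight = 206.
Sort by position and accumulate weight:
  km 5 (D, w=175) → cum 175
  km 17 (E, w=20) → cum 195
  km 36 (A, w=10) → cum 205
  km 38 (F, w=10) → cum 215  ≥ 206 → median here
  km 41 (G, w=90) → cum 305
  km 48 (B, w=100) → cum 405
  km 51 (C, w=7) → cum 412
Optimal location: km 38.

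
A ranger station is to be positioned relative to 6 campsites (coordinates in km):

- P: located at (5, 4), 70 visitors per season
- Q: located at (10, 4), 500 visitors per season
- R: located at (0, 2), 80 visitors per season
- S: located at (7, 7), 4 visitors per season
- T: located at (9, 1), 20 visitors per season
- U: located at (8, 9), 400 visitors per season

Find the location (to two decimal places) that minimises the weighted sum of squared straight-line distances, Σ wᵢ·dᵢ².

The minimiser of Σwᵢ‖p−pᵢ‖² is the weighted centroid p* = (Σwᵢpᵢ)/(Σwᵢ).
Σwᵢ = 1074.
Σwᵢxᵢ = 70·5 + 500·10 + 80·0 + 4·7 + 20·9 + 400·8 = 8758.
Σwᵢyᵢ = 70·4 + 500·4 + 80·2 + 4·7 + 20·1 + 400·9 = 6088.
x* = 8758/1074 = 8.15, y* = 6088/1074 = 5.67.

(8.15, 5.67)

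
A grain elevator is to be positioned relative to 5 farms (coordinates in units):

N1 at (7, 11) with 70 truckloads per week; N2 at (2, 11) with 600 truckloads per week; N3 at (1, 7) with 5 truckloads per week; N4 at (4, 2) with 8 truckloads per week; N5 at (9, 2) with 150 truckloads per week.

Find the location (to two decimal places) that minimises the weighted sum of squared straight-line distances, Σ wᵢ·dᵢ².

The minimiser of Σwᵢ‖p−pᵢ‖² is the weighted centroid p* = (Σwᵢpᵢ)/(Σwᵢ).
Σwᵢ = 833.
Σwᵢxᵢ = 70·7 + 600·2 + 5·1 + 8·4 + 150·9 = 3077.
Σwᵢyᵢ = 70·11 + 600·11 + 5·7 + 8·2 + 150·2 = 7721.
x* = 3077/833 = 3.69, y* = 7721/833 = 9.27.

(3.69, 9.27)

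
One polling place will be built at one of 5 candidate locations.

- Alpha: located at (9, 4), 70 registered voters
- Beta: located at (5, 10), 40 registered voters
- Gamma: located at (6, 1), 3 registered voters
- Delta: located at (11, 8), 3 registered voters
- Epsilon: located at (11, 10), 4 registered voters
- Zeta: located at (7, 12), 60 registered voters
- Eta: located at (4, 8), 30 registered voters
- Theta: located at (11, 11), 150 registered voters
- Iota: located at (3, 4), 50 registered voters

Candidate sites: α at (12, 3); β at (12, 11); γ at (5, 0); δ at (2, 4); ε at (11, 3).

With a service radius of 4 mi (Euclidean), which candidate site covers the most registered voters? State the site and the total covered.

β, covering 157

Coverage radius r = 4 mi; a point is covered iff (Δx)²+(Δy)² ≤ 4² = 16.
  α (12, 3): covers {Alpha} → 70
  β (12, 11): covers {Delta, Epsilon, Theta} → 157
  γ (5, 0): covers {Gamma} → 3
  δ (2, 4): covers {Iota} → 50
  ε (11, 3): covers {Alpha} → 70
Maximum coverage at β: 157 registered voters.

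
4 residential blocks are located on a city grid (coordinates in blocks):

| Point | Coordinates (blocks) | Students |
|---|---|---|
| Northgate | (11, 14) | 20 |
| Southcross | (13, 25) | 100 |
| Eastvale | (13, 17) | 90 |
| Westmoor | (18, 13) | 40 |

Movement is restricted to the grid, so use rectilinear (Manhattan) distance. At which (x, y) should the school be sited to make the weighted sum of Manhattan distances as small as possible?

Manhattan distance separates: Σwᵢ(|x−xᵢ|+|y−yᵢ|) = Σwᵢ|x−xᵢ| + Σwᵢ|y−yᵢ|, so x and y are optimised independently as 1-D weighted medians.
Total weight W = 250; half = 125.
x-coordinate, sorted with cumulative weight:
  x=11 (Northgate, w=20) cum 20
  x=13 (Southcross, w=100) cum 120
  x=13 (Eastvale, w=90) cum 210  ← median
  x=18 (Westmoor, w=40) cum 250
⇒ x* = 13
y-coordinate, sorted with cumulative weight:
  y=13 (Westmoor, w=40) cum 40
  y=14 (Northgate, w=20) cum 60
  y=17 (Eastvale, w=90) cum 150  ← median
  y=25 (Southcross, w=100) cum 250
⇒ y* = 17

(13, 17)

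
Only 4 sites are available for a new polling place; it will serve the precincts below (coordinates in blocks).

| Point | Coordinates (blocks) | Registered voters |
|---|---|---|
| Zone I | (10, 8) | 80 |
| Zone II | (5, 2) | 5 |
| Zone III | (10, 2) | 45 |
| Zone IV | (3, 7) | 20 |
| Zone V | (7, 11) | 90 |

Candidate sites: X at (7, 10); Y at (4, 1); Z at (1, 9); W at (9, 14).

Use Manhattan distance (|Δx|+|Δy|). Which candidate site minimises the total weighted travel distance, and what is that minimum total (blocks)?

Total weighted distance at each candidate:
  X (7, 10): total = 1175
  Y (4, 1): total = 2675
  Z (1, 9): total = 2375
  W (9, 14): total = 1935
Minimum is at X with total 1175 blocks.

X, total 1175 blocks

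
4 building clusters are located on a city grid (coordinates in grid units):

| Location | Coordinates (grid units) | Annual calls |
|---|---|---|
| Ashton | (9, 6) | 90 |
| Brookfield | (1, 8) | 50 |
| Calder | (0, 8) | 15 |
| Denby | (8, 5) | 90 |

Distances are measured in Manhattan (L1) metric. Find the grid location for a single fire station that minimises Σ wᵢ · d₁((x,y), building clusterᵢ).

Manhattan distance separates: Σwᵢ(|x−xᵢ|+|y−yᵢ|) = Σwᵢ|x−xᵢ| + Σwᵢ|y−yᵢ|, so x and y are optimised independently as 1-D weighted medians.
Total weight W = 245; half = 122.5.
x-coordinate, sorted with cumulative weight:
  x=0 (Calder, w=15) cum 15
  x=1 (Brookfield, w=50) cum 65
  x=8 (Denby, w=90) cum 155  ← median
  x=9 (Ashton, w=90) cum 245
⇒ x* = 8
y-coordinate, sorted with cumulative weight:
  y=5 (Denby, w=90) cum 90
  y=6 (Ashton, w=90) cum 180  ← median
  y=8 (Brookfield, w=50) cum 230
  y=8 (Calder, w=15) cum 245
⇒ y* = 6

(8, 6)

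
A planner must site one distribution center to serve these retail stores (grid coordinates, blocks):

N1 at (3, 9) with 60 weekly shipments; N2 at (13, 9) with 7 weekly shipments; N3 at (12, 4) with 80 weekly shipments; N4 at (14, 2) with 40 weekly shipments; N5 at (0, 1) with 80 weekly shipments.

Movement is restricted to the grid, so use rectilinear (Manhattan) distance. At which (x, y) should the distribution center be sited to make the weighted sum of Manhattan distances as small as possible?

Manhattan distance separates: Σwᵢ(|x−xᵢ|+|y−yᵢ|) = Σwᵢ|x−xᵢ| + Σwᵢ|y−yᵢ|, so x and y are optimised independently as 1-D weighted medians.
Total weight W = 267; half = 133.5.
x-coordinate, sorted with cumulative weight:
  x=0 (N5, w=80) cum 80
  x=3 (N1, w=60) cum 140  ← median
  x=12 (N3, w=80) cum 220
  x=13 (N2, w=7) cum 227
  x=14 (N4, w=40) cum 267
⇒ x* = 3
y-coordinate, sorted with cumulative weight:
  y=1 (N5, w=80) cum 80
  y=2 (N4, w=40) cum 120
  y=4 (N3, w=80) cum 200  ← median
  y=9 (N1, w=60) cum 260
  y=9 (N2, w=7) cum 267
⇒ y* = 4

(3, 4)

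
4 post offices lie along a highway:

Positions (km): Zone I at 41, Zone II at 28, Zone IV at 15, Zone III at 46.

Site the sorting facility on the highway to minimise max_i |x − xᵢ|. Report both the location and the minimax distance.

The 1-center on a line is the midpoint of the two extreme points: leftmost at 15, rightmost at 46.
Optimal location = (15 + 46)/2 = 30.5; maximum distance = (46 − 15)/2 = 15.5.

location 30.5, max distance 15.5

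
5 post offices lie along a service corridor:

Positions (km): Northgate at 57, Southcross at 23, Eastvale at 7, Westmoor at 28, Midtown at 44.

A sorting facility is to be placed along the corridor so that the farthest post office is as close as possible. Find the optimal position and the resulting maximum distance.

The 1-center on a line is the midpoint of the two extreme points: leftmost at 7, rightmost at 57.
Optimal location = (7 + 57)/2 = 32; maximum distance = (57 − 7)/2 = 25.

location 32, max distance 25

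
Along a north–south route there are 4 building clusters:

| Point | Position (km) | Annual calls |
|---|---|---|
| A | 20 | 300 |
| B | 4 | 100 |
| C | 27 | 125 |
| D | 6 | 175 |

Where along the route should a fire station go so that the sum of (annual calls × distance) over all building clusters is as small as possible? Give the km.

x = 20

For a sum of weighted absolute distances on a line, the optimum is the weighted median (not the mean). Total weight W = 700; half-weight = 350.
Sort by position and accumulate weight:
  km 4 (B, w=100) → cum 100
  km 6 (D, w=175) → cum 275
  km 20 (A, w=300) → cum 575  ≥ 350 → median here
  km 27 (C, w=125) → cum 700
Optimal location: km 20.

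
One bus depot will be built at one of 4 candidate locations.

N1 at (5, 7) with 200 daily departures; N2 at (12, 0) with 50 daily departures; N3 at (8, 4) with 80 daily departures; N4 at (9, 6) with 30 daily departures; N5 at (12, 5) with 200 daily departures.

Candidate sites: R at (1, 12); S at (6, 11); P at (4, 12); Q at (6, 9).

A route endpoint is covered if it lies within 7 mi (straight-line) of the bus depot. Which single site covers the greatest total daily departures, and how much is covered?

Coverage radius r = 7 mi; a point is covered iff (Δx)²+(Δy)² ≤ 7² = 49.
  R (1, 12): covers {N1} → 200
  S (6, 11): covers {N1, N4} → 230
  P (4, 12): covers {N1} → 200
  Q (6, 9): covers {N1, N3, N4} → 310
Maximum coverage at Q: 310 daily departures.

Q, covering 310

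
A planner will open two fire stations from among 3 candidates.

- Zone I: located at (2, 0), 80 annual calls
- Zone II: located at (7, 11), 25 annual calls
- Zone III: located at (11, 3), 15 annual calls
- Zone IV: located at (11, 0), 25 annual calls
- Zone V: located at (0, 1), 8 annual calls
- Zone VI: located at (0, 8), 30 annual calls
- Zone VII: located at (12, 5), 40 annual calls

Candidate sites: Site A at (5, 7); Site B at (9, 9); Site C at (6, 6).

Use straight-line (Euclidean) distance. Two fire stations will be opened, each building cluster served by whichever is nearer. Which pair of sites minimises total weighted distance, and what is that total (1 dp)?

{Site B, Site C}, total 1382.5

Evaluate every pair (each demand assigned to the nearer of the two):
  {Site B, Site C}: total = 1382.5
  {Site A, Site B}: total = 1420.8
  {Site A, Site C}: total = 1430.2
Best pair: {Site B, Site C} with total 1382.5.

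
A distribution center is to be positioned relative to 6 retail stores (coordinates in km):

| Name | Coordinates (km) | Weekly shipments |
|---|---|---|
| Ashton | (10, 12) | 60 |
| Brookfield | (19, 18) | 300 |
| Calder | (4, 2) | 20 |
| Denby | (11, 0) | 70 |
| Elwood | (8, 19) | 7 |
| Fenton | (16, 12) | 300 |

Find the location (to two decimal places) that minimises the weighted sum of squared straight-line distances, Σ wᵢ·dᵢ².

(15.86, 13.07)

The minimiser of Σwᵢ‖p−pᵢ‖² is the weighted centroid p* = (Σwᵢpᵢ)/(Σwᵢ).
Σwᵢ = 757.
Σwᵢxᵢ = 60·10 + 300·19 + 20·4 + 70·11 + 7·8 + 300·16 = 12006.
Σwᵢyᵢ = 60·12 + 300·18 + 20·2 + 70·0 + 7·19 + 300·12 = 9893.
x* = 12006/757 = 15.86, y* = 9893/757 = 13.07.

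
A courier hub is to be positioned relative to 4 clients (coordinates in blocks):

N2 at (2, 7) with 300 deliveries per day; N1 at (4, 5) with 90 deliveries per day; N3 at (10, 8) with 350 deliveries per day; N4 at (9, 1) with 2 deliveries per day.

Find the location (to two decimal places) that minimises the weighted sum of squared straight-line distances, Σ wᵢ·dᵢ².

The minimiser of Σwᵢ‖p−pᵢ‖² is the weighted centroid p* = (Σwᵢpᵢ)/(Σwᵢ).
Σwᵢ = 742.
Σwᵢxᵢ = 300·2 + 90·4 + 350·10 + 2·9 = 4478.
Σwᵢyᵢ = 300·7 + 90·5 + 350·8 + 2·1 = 5352.
x* = 4478/742 = 6.04, y* = 5352/742 = 7.21.

(6.04, 7.21)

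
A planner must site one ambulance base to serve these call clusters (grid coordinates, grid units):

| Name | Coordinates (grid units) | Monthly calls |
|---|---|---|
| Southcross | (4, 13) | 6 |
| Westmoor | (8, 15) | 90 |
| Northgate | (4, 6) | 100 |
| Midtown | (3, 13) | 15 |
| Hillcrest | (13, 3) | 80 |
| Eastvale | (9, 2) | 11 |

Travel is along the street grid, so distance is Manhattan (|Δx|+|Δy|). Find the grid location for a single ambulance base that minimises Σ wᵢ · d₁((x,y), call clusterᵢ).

(8, 6)

Manhattan distance separates: Σwᵢ(|x−xᵢ|+|y−yᵢ|) = Σwᵢ|x−xᵢ| + Σwᵢ|y−yᵢ|, so x and y are optimised independently as 1-D weighted medians.
Total weight W = 302; half = 151.
x-coordinate, sorted with cumulative weight:
  x=3 (Midtown, w=15) cum 15
  x=4 (Southcross, w=6) cum 21
  x=4 (Northgate, w=100) cum 121
  x=8 (Westmoor, w=90) cum 211  ← median
  x=9 (Eastvale, w=11) cum 222
  x=13 (Hillcrest, w=80) cum 302
⇒ x* = 8
y-coordinate, sorted with cumulative weight:
  y=2 (Eastvale, w=11) cum 11
  y=3 (Hillcrest, w=80) cum 91
  y=6 (Northgate, w=100) cum 191  ← median
  y=13 (Southcross, w=6) cum 197
  y=13 (Midtown, w=15) cum 212
  y=15 (Westmoor, w=90) cum 302
⇒ y* = 6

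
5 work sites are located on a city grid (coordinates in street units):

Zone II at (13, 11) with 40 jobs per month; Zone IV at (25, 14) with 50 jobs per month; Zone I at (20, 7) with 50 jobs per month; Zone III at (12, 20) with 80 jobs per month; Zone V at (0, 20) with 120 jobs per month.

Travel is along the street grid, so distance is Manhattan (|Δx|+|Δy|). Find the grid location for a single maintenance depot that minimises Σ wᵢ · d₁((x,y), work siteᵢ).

Manhattan distance separates: Σwᵢ(|x−xᵢ|+|y−yᵢ|) = Σwᵢ|x−xᵢ| + Σwᵢ|y−yᵢ|, so x and y are optimised independently as 1-D weighted medians.
Total weight W = 340; half = 170.
x-coordinate, sorted with cumulative weight:
  x=0 (Zone V, w=120) cum 120
  x=12 (Zone III, w=80) cum 200  ← median
  x=13 (Zone II, w=40) cum 240
  x=20 (Zone I, w=50) cum 290
  x=25 (Zone IV, w=50) cum 340
⇒ x* = 12
y-coordinate, sorted with cumulative weight:
  y=7 (Zone I, w=50) cum 50
  y=11 (Zone II, w=40) cum 90
  y=14 (Zone IV, w=50) cum 140
  y=20 (Zone III, w=80) cum 220  ← median
  y=20 (Zone V, w=120) cum 340
⇒ y* = 20

(12, 20)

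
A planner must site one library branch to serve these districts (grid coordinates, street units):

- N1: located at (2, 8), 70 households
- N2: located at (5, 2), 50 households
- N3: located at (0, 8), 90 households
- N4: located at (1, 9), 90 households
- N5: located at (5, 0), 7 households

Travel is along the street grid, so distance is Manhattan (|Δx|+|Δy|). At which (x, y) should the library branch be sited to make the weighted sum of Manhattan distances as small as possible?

Manhattan distance separates: Σwᵢ(|x−xᵢ|+|y−yᵢ|) = Σwᵢ|x−xᵢ| + Σwᵢ|y−yᵢ|, so x and y are optimised independently as 1-D weighted medians.
Total weight W = 307; half = 153.5.
x-coordinate, sorted with cumulative weight:
  x=0 (N3, w=90) cum 90
  x=1 (N4, w=90) cum 180  ← median
  x=2 (N1, w=70) cum 250
  x=5 (N2, w=50) cum 300
  x=5 (N5, w=7) cum 307
⇒ x* = 1
y-coordinate, sorted with cumulative weight:
  y=0 (N5, w=7) cum 7
  y=2 (N2, w=50) cum 57
  y=8 (N1, w=70) cum 127
  y=8 (N3, w=90) cum 217  ← median
  y=9 (N4, w=90) cum 307
⇒ y* = 8

(1, 8)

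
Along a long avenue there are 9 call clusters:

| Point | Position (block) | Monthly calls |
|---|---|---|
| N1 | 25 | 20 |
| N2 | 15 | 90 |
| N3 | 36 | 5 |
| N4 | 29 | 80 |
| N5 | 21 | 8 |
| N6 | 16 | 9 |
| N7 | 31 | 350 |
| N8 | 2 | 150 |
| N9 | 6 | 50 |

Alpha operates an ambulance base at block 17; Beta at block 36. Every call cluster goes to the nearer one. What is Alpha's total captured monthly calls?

327

The indifferent point is the midpoint (17+36)/2 = 26.5; call clusters left of it (closer to Alpha at 17) go to Alpha, those right go to Beta.
  N8 at 2 (w=150) → Alpha
  N9 at 6 (w=50) → Alpha
  N2 at 15 (w=90) → Alpha
  N6 at 16 (w=9) → Alpha
  N5 at 21 (w=8) → Alpha
  N1 at 25 (w=20) → Alpha
  N4 at 29 (w=80) → Beta
  N7 at 31 (w=350) → Beta
  N3 at 36 (w=5) → Beta
Alpha captures 327; Beta captures 435.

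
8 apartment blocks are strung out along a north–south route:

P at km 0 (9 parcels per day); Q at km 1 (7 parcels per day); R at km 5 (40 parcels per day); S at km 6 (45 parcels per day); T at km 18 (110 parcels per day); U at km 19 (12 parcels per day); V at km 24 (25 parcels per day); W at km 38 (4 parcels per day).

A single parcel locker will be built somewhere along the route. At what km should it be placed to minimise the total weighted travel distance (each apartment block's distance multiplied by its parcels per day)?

For a sum of weighted absolute distances on a line, the optimum is the weighted median (not the mean). Total weight W = 252; half-weight = 126.
Sort by position and accumulate weight:
  km 0 (P, w=9) → cum 9
  km 1 (Q, w=7) → cum 16
  km 5 (R, w=40) → cum 56
  km 6 (S, w=45) → cum 101
  km 18 (T, w=110) → cum 211  ≥ 126 → median here
  km 19 (U, w=12) → cum 223
  km 24 (V, w=25) → cum 248
  km 38 (W, w=4) → cum 252
Optimal location: km 18.

x = 18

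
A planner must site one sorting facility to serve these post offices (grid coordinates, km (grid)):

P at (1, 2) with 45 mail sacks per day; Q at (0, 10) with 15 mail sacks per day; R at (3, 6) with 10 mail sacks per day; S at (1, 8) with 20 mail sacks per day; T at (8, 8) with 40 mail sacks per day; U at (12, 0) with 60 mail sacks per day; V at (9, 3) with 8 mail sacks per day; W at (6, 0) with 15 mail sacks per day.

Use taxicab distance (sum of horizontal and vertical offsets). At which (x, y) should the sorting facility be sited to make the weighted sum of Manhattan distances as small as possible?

Manhattan distance separates: Σwᵢ(|x−xᵢ|+|y−yᵢ|) = Σwᵢ|x−xᵢ| + Σwᵢ|y−yᵢ|, so x and y are optimised independently as 1-D weighted medians.
Total weight W = 213; half = 106.5.
x-coordinate, sorted with cumulative weight:
  x=0 (Q, w=15) cum 15
  x=1 (P, w=45) cum 60
  x=1 (S, w=20) cum 80
  x=3 (R, w=10) cum 90
  x=6 (W, w=15) cum 105
  x=8 (T, w=40) cum 145  ← median
  x=9 (V, w=8) cum 153
  x=12 (U, w=60) cum 213
⇒ x* = 8
y-coordinate, sorted with cumulative weight:
  y=0 (U, w=60) cum 60
  y=0 (W, w=15) cum 75
  y=2 (P, w=45) cum 120  ← median
  y=3 (V, w=8) cum 128
  y=6 (R, w=10) cum 138
  y=8 (S, w=20) cum 158
  y=8 (T, w=40) cum 198
  y=10 (Q, w=15) cum 213
⇒ y* = 2

(8, 2)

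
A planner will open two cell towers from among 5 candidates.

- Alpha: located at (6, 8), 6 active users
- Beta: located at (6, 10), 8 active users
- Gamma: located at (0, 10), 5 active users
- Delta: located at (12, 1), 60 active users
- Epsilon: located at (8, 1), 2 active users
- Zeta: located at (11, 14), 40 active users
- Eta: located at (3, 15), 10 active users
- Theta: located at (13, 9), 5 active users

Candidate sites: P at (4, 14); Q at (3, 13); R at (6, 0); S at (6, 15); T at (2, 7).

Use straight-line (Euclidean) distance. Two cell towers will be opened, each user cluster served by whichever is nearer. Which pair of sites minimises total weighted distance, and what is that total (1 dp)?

{R, S}, total 770.5

Evaluate every pair (each demand assigned to the nearer of the two):
  {R, S}: total = 770.5
  {P, R}: total = 817.1
  {Q, R}: total = 855.9
  {R, T}: total = 1044.8
  {S, T}: total = 1079.5
  {P, T}: total = 1140.8
  {Q, T}: total = 1189.7
  {Q, S}: total = 1286.2
  {P, S}: total = 1307.3
  {P, Q}: total = 1361.8
Best pair: {R, S} with total 770.5.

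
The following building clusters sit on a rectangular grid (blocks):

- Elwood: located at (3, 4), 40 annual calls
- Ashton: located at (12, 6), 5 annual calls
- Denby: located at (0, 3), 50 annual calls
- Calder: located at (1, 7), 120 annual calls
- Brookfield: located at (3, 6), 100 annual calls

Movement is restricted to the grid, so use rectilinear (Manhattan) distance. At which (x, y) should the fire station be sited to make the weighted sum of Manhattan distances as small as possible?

Manhattan distance separates: Σwᵢ(|x−xᵢ|+|y−yᵢ|) = Σwᵢ|x−xᵢ| + Σwᵢ|y−yᵢ|, so x and y are optimised independently as 1-D weighted medians.
Total weight W = 315; half = 157.5.
x-coordinate, sorted with cumulative weight:
  x=0 (Denby, w=50) cum 50
  x=1 (Calder, w=120) cum 170  ← median
  x=3 (Elwood, w=40) cum 210
  x=3 (Brookfield, w=100) cum 310
  x=12 (Ashton, w=5) cum 315
⇒ x* = 1
y-coordinate, sorted with cumulative weight:
  y=3 (Denby, w=50) cum 50
  y=4 (Elwood, w=40) cum 90
  y=6 (Ashton, w=5) cum 95
  y=6 (Brookfield, w=100) cum 195  ← median
  y=7 (Calder, w=120) cum 315
⇒ y* = 6

(1, 6)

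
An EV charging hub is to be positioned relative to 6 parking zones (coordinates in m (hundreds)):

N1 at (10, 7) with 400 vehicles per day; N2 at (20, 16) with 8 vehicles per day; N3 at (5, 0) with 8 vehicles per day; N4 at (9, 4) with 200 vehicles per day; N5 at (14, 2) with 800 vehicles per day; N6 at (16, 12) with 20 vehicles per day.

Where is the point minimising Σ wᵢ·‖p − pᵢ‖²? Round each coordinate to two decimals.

(12.20, 3.88)

The minimiser of Σwᵢ‖p−pᵢ‖² is the weighted centroid p* = (Σwᵢpᵢ)/(Σwᵢ).
Σwᵢ = 1436.
Σwᵢxᵢ = 400·10 + 8·20 + 8·5 + 200·9 + 800·14 + 20·16 = 17520.
Σwᵢyᵢ = 400·7 + 8·16 + 8·0 + 200·4 + 800·2 + 20·12 = 5568.
x* = 17520/1436 = 12.20, y* = 5568/1436 = 3.88.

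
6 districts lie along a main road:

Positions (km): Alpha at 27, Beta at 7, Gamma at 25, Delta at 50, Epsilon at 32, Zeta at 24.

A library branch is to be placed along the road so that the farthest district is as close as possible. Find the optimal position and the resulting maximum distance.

The 1-center on a line is the midpoint of the two extreme points: leftmost at 7, rightmost at 50.
Optimal location = (7 + 50)/2 = 28.5; maximum distance = (50 − 7)/2 = 21.5.

location 28.5, max distance 21.5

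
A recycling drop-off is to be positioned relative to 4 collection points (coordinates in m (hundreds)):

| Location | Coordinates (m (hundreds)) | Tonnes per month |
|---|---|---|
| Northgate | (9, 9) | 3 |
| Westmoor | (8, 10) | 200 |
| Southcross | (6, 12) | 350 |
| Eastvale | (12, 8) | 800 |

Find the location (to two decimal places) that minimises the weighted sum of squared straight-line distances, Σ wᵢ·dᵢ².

(9.85, 9.33)

The minimiser of Σwᵢ‖p−pᵢ‖² is the weighted centroid p* = (Σwᵢpᵢ)/(Σwᵢ).
Σwᵢ = 1353.
Σwᵢxᵢ = 3·9 + 200·8 + 350·6 + 800·12 = 13327.
Σwᵢyᵢ = 3·9 + 200·10 + 350·12 + 800·8 = 12627.
x* = 13327/1353 = 9.85, y* = 12627/1353 = 9.33.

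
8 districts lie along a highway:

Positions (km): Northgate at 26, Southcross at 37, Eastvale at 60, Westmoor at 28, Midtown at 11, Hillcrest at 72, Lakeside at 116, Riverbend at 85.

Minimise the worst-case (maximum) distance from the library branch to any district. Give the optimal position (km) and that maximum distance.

location 63.5, max distance 52.5

The 1-center on a line is the midpoint of the two extreme points: leftmost at 11, rightmost at 116.
Optimal location = (11 + 116)/2 = 63.5; maximum distance = (116 − 11)/2 = 52.5.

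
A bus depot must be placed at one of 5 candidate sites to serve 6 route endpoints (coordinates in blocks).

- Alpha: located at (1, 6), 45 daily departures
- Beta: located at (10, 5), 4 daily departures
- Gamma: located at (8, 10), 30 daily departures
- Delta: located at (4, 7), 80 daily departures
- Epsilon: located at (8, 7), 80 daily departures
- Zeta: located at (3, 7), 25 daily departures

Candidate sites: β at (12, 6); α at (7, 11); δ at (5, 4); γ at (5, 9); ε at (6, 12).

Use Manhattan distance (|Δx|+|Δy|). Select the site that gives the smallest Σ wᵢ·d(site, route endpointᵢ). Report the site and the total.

Total weighted distance at each candidate:
  β (12, 6): total = 2117
  α (7, 11): total = 1751
  δ (5, 4): total = 1489
  γ (5, 9): total = 1211
  ε (6, 12): total = 1979
Minimum is at γ with total 1211 blocks.

γ, total 1211 blocks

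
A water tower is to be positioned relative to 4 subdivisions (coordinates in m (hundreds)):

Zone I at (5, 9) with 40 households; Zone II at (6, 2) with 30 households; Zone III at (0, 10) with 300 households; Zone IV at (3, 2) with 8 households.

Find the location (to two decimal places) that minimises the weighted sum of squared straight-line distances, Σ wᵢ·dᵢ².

(1.07, 9.09)

The minimiser of Σwᵢ‖p−pᵢ‖² is the weighted centroid p* = (Σwᵢpᵢ)/(Σwᵢ).
Σwᵢ = 378.
Σwᵢxᵢ = 40·5 + 30·6 + 300·0 + 8·3 = 404.
Σwᵢyᵢ = 40·9 + 30·2 + 300·10 + 8·2 = 3436.
x* = 404/378 = 1.07, y* = 3436/378 = 9.09.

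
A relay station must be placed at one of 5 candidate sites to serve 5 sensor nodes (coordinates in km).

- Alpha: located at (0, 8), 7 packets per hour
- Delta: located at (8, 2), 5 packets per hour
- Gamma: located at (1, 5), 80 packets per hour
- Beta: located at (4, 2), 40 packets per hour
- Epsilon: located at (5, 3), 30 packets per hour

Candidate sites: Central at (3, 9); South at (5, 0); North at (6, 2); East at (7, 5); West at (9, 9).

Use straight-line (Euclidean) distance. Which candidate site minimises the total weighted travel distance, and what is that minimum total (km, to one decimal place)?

Total weighted distance at each candidate:
  Central (3, 9): total = 895.5
  South (5, 0): total = 775.8
  North (6, 2): total = 658.3
  East (7, 5): total = 803.7
  West (9, 9): total = 1374.7
Minimum is at North with total 658.3 km.

North, total 658.3 km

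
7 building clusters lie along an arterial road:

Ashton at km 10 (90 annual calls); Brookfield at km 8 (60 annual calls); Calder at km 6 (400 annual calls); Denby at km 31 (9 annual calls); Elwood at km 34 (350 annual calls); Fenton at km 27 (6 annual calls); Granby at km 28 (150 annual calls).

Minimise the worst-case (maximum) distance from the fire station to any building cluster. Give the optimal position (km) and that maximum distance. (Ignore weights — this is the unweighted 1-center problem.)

location 20, max distance 14

The 1-center on a line is the midpoint of the two extreme points: leftmost at 6, rightmost at 34.
Optimal location = (6 + 34)/2 = 20; maximum distance = (34 − 6)/2 = 14.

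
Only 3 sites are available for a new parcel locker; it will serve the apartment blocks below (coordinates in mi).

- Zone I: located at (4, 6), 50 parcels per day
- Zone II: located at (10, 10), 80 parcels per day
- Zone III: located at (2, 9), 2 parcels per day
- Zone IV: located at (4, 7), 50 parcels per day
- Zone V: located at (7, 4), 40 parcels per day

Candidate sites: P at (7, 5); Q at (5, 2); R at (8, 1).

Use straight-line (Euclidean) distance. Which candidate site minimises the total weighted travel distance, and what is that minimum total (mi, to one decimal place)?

Total weighted distance at each candidate:
  P (7, 5): total = 857.7
  Q (5, 2): total = 1344.2
  R (8, 1): total = 1564.8
Minimum is at P with total 857.7 mi.

P, total 857.7 mi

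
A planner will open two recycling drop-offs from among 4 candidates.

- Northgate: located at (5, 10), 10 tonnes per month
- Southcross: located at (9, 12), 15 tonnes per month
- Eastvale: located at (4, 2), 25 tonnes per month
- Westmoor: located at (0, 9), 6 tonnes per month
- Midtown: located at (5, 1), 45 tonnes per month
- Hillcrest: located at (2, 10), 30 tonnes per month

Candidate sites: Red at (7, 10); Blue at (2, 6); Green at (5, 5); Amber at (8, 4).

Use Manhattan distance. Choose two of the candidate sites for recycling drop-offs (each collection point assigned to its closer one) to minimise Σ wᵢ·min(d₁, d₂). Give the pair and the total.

{Red, Green}, total 558

Evaluate every pair (each demand assigned to the nearer of the two):
  {Red, Green}: total = 558
  {Blue, Green}: total = 645
  {Red, Amber}: total = 698
  {Red, Blue}: total = 740
  {Green, Amber}: total = 759
  {Blue, Amber}: total = 775
Best pair: {Red, Green} with total 558.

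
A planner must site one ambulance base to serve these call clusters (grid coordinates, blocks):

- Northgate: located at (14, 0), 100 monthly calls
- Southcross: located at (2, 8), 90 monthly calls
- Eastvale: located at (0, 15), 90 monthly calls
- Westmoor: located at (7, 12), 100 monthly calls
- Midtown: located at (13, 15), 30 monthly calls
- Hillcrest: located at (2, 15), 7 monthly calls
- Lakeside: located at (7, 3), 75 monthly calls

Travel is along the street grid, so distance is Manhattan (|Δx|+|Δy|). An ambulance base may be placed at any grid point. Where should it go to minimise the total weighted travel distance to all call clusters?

Manhattan distance separates: Σwᵢ(|x−xᵢ|+|y−yᵢ|) = Σwᵢ|x−xᵢ| + Σwᵢ|y−yᵢ|, so x and y are optimised independently as 1-D weighted medians.
Total weight W = 492; half = 246.
x-coordinate, sorted with cumulative weight:
  x=0 (Eastvale, w=90) cum 90
  x=2 (Southcross, w=90) cum 180
  x=2 (Hillcrest, w=7) cum 187
  x=7 (Westmoor, w=100) cum 287  ← median
  x=7 (Lakeside, w=75) cum 362
  x=13 (Midtown, w=30) cum 392
  x=14 (Northgate, w=100) cum 492
⇒ x* = 7
y-coordinate, sorted with cumulative weight:
  y=0 (Northgate, w=100) cum 100
  y=3 (Lakeside, w=75) cum 175
  y=8 (Southcross, w=90) cum 265  ← median
  y=12 (Westmoor, w=100) cum 365
  y=15 (Eastvale, w=90) cum 455
  y=15 (Midtown, w=30) cum 485
  y=15 (Hillcrest, w=7) cum 492
⇒ y* = 8

(7, 8)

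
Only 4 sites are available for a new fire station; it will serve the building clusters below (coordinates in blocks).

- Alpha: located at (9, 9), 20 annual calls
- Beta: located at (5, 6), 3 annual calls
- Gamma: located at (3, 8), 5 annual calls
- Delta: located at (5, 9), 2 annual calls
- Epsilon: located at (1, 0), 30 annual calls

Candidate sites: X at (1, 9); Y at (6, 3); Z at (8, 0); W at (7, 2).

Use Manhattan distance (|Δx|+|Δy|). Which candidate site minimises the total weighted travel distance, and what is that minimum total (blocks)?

X, total 474 blocks

Total weighted distance at each candidate:
  X (1, 9): total = 474
  Y (6, 3): total = 486
  Z (8, 0): total = 526
  W (7, 2): total = 506
Minimum is at X with total 474 blocks.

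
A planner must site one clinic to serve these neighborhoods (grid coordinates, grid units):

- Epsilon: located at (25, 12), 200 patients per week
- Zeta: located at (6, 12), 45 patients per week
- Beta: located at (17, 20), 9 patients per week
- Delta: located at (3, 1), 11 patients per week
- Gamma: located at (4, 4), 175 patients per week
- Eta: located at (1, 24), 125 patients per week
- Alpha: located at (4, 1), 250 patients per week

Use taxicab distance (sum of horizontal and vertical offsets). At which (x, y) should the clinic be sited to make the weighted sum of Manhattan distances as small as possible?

(4, 4)

Manhattan distance separates: Σwᵢ(|x−xᵢ|+|y−yᵢ|) = Σwᵢ|x−xᵢ| + Σwᵢ|y−yᵢ|, so x and y are optimised independently as 1-D weighted medians.
Total weight W = 815; half = 407.5.
x-coordinate, sorted with cumulative weight:
  x=1 (Eta, w=125) cum 125
  x=3 (Delta, w=11) cum 136
  x=4 (Gamma, w=175) cum 311
  x=4 (Alpha, w=250) cum 561  ← median
  x=6 (Zeta, w=45) cum 606
  x=17 (Beta, w=9) cum 615
  x=25 (Epsilon, w=200) cum 815
⇒ x* = 4
y-coordinate, sorted with cumulative weight:
  y=1 (Delta, w=11) cum 11
  y=1 (Alpha, w=250) cum 261
  y=4 (Gamma, w=175) cum 436  ← median
  y=12 (Epsilon, w=200) cum 636
  y=12 (Zeta, w=45) cum 681
  y=20 (Beta, w=9) cum 690
  y=24 (Eta, w=125) cum 815
⇒ y* = 4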